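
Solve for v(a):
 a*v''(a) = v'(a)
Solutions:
 v(a) = C1 + C2*a^2


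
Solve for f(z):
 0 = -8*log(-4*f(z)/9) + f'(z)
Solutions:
 -Integral(1/(log(-_y) - 2*log(3) + 2*log(2)), (_y, f(z)))/8 = C1 - z


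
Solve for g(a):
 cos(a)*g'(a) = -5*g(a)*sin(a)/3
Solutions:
 g(a) = C1*cos(a)^(5/3)


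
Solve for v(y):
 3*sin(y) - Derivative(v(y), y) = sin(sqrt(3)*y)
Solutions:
 v(y) = C1 - 3*cos(y) + sqrt(3)*cos(sqrt(3)*y)/3


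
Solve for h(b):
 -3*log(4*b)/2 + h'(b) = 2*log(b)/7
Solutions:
 h(b) = C1 + 25*b*log(b)/14 - 25*b/14 + 3*b*log(2)


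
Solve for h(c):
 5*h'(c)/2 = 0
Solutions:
 h(c) = C1


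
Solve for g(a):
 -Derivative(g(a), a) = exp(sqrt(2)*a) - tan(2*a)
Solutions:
 g(a) = C1 - sqrt(2)*exp(sqrt(2)*a)/2 - log(cos(2*a))/2


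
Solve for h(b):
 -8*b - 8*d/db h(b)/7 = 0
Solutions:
 h(b) = C1 - 7*b^2/2


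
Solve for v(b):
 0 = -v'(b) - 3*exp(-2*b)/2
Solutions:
 v(b) = C1 + 3*exp(-2*b)/4


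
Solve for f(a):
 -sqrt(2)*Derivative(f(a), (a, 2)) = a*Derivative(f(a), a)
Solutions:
 f(a) = C1 + C2*erf(2^(1/4)*a/2)


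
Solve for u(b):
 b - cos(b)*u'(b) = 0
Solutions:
 u(b) = C1 + Integral(b/cos(b), b)


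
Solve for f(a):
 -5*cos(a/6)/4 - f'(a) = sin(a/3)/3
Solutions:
 f(a) = C1 - 15*sin(a/6)/2 + cos(a/3)


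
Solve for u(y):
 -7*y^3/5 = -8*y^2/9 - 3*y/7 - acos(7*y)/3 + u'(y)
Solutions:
 u(y) = C1 - 7*y^4/20 + 8*y^3/27 + 3*y^2/14 + y*acos(7*y)/3 - sqrt(1 - 49*y^2)/21


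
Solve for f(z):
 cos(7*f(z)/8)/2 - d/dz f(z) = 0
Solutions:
 -z/2 - 4*log(sin(7*f(z)/8) - 1)/7 + 4*log(sin(7*f(z)/8) + 1)/7 = C1


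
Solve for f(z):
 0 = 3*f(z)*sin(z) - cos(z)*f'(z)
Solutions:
 f(z) = C1/cos(z)^3


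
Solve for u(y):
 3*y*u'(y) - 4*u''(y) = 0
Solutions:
 u(y) = C1 + C2*erfi(sqrt(6)*y/4)


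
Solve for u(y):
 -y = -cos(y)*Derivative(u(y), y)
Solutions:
 u(y) = C1 + Integral(y/cos(y), y)


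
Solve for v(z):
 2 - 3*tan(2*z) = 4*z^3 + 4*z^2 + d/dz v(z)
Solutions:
 v(z) = C1 - z^4 - 4*z^3/3 + 2*z + 3*log(cos(2*z))/2


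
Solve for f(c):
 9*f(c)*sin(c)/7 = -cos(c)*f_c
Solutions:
 f(c) = C1*cos(c)^(9/7)


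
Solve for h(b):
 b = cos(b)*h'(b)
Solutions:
 h(b) = C1 + Integral(b/cos(b), b)


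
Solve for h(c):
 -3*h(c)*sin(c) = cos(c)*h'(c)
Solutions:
 h(c) = C1*cos(c)^3


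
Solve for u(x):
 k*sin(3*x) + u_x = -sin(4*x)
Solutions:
 u(x) = C1 + k*cos(3*x)/3 + cos(4*x)/4


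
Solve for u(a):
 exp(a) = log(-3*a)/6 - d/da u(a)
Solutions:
 u(a) = C1 + a*log(-a)/6 + a*(-1 + log(3))/6 - exp(a)


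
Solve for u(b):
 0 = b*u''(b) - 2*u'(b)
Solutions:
 u(b) = C1 + C2*b^3


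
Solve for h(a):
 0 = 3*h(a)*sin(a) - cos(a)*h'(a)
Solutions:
 h(a) = C1/cos(a)^3


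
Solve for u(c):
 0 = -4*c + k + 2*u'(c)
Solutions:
 u(c) = C1 + c^2 - c*k/2


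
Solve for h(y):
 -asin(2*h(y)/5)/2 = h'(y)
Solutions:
 Integral(1/asin(2*_y/5), (_y, h(y))) = C1 - y/2


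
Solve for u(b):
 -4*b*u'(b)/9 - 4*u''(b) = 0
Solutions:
 u(b) = C1 + C2*erf(sqrt(2)*b/6)


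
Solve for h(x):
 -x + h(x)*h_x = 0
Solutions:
 h(x) = -sqrt(C1 + x^2)
 h(x) = sqrt(C1 + x^2)


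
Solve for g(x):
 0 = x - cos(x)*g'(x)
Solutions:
 g(x) = C1 + Integral(x/cos(x), x)


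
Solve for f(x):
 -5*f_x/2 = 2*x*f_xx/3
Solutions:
 f(x) = C1 + C2/x^(11/4)


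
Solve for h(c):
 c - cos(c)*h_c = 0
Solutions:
 h(c) = C1 + Integral(c/cos(c), c)


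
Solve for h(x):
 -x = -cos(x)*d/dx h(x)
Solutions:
 h(x) = C1 + Integral(x/cos(x), x)


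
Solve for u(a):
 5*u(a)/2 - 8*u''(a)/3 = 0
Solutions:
 u(a) = C1*exp(-sqrt(15)*a/4) + C2*exp(sqrt(15)*a/4)


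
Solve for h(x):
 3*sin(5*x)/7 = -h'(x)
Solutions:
 h(x) = C1 + 3*cos(5*x)/35


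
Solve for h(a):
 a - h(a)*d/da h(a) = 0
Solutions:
 h(a) = -sqrt(C1 + a^2)
 h(a) = sqrt(C1 + a^2)


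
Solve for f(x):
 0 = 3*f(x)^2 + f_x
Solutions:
 f(x) = 1/(C1 + 3*x)


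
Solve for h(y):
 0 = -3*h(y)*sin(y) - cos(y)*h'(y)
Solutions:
 h(y) = C1*cos(y)^3


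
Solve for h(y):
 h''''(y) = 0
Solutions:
 h(y) = C1 + C2*y + C3*y^2 + C4*y^3


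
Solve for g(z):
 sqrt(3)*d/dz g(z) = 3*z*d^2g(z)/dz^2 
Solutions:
 g(z) = C1 + C2*z^(sqrt(3)/3 + 1)


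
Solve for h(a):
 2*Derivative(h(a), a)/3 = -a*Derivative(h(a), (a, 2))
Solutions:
 h(a) = C1 + C2*a^(1/3)


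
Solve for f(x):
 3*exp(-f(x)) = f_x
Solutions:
 f(x) = log(C1 + 3*x)


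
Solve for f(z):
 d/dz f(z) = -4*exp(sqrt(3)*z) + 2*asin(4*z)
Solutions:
 f(z) = C1 + 2*z*asin(4*z) + sqrt(1 - 16*z^2)/2 - 4*sqrt(3)*exp(sqrt(3)*z)/3


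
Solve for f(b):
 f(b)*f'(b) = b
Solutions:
 f(b) = -sqrt(C1 + b^2)
 f(b) = sqrt(C1 + b^2)


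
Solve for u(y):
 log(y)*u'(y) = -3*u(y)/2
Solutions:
 u(y) = C1*exp(-3*li(y)/2)


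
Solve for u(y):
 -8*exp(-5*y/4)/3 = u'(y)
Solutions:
 u(y) = C1 + 32*exp(-5*y/4)/15


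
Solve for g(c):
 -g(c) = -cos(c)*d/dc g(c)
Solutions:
 g(c) = C1*sqrt(sin(c) + 1)/sqrt(sin(c) - 1)


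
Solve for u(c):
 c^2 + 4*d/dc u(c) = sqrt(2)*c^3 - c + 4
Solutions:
 u(c) = C1 + sqrt(2)*c^4/16 - c^3/12 - c^2/8 + c


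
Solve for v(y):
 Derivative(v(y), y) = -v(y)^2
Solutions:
 v(y) = 1/(C1 + y)


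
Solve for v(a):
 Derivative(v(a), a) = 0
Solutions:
 v(a) = C1


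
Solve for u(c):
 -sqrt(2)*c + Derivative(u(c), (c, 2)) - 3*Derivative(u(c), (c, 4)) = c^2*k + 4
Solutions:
 u(c) = C1 + C2*c + C3*exp(-sqrt(3)*c/3) + C4*exp(sqrt(3)*c/3) + c^4*k/12 + sqrt(2)*c^3/6 + c^2*(3*k + 2)


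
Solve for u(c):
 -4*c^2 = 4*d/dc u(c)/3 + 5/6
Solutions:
 u(c) = C1 - c^3 - 5*c/8


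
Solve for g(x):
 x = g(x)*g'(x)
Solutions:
 g(x) = -sqrt(C1 + x^2)
 g(x) = sqrt(C1 + x^2)


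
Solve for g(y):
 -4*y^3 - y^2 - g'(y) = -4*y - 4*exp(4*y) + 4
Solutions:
 g(y) = C1 - y^4 - y^3/3 + 2*y^2 - 4*y + exp(4*y)


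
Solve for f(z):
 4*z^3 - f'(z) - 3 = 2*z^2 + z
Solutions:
 f(z) = C1 + z^4 - 2*z^3/3 - z^2/2 - 3*z


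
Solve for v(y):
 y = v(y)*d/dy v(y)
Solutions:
 v(y) = -sqrt(C1 + y^2)
 v(y) = sqrt(C1 + y^2)


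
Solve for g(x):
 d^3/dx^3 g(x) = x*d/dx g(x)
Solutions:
 g(x) = C1 + Integral(C2*airyai(x) + C3*airybi(x), x)


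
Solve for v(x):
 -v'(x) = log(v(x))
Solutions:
 li(v(x)) = C1 - x


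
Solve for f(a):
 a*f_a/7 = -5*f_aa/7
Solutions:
 f(a) = C1 + C2*erf(sqrt(10)*a/10)


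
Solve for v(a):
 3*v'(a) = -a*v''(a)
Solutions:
 v(a) = C1 + C2/a^2


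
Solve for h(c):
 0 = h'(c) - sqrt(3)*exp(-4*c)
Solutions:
 h(c) = C1 - sqrt(3)*exp(-4*c)/4


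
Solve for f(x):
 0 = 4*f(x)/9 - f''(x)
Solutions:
 f(x) = C1*exp(-2*x/3) + C2*exp(2*x/3)


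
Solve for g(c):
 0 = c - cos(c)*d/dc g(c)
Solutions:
 g(c) = C1 + Integral(c/cos(c), c)


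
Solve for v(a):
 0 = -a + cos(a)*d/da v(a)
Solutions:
 v(a) = C1 + Integral(a/cos(a), a)


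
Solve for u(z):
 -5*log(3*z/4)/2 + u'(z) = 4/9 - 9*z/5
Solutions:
 u(z) = C1 - 9*z^2/10 + 5*z*log(z)/2 - 5*z*log(2) - 37*z/18 + 5*z*log(3)/2


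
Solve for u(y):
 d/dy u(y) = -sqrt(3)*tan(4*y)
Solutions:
 u(y) = C1 + sqrt(3)*log(cos(4*y))/4


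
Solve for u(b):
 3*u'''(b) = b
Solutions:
 u(b) = C1 + C2*b + C3*b^2 + b^4/72


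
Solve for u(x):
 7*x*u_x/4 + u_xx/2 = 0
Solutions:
 u(x) = C1 + C2*erf(sqrt(7)*x/2)


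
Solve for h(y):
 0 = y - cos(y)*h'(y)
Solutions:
 h(y) = C1 + Integral(y/cos(y), y)


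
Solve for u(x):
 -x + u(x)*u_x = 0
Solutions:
 u(x) = -sqrt(C1 + x^2)
 u(x) = sqrt(C1 + x^2)


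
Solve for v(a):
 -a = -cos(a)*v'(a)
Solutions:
 v(a) = C1 + Integral(a/cos(a), a)


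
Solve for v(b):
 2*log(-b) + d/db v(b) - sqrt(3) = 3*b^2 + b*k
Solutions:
 v(b) = C1 + b^3 + b^2*k/2 - 2*b*log(-b) + b*(sqrt(3) + 2)


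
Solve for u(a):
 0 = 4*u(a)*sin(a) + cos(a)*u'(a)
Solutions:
 u(a) = C1*cos(a)^4


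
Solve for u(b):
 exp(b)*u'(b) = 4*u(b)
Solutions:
 u(b) = C1*exp(-4*exp(-b))


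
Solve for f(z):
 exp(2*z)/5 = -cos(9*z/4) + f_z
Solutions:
 f(z) = C1 + exp(2*z)/10 + 4*sin(9*z/4)/9


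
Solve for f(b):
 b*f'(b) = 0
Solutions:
 f(b) = C1


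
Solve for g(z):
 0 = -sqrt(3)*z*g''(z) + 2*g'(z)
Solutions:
 g(z) = C1 + C2*z^(1 + 2*sqrt(3)/3)


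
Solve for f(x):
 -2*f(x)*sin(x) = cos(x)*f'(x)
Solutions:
 f(x) = C1*cos(x)^2


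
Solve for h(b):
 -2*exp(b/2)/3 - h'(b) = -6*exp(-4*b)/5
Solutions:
 h(b) = C1 - 4*exp(b/2)/3 - 3*exp(-4*b)/10


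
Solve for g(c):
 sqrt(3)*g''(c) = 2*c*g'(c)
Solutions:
 g(c) = C1 + C2*erfi(3^(3/4)*c/3)


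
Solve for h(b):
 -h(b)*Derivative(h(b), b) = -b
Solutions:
 h(b) = -sqrt(C1 + b^2)
 h(b) = sqrt(C1 + b^2)


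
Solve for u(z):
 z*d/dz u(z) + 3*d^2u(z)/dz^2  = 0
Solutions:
 u(z) = C1 + C2*erf(sqrt(6)*z/6)


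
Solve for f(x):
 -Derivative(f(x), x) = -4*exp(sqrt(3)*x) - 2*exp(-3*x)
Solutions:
 f(x) = C1 + 4*sqrt(3)*exp(sqrt(3)*x)/3 - 2*exp(-3*x)/3


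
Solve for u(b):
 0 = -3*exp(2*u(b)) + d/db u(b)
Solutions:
 u(b) = log(-sqrt(-1/(C1 + 3*b))) - log(2)/2
 u(b) = log(-1/(C1 + 3*b))/2 - log(2)/2


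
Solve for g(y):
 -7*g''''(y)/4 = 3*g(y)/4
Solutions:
 g(y) = (C1*sin(sqrt(2)*3^(1/4)*7^(3/4)*y/14) + C2*cos(sqrt(2)*3^(1/4)*7^(3/4)*y/14))*exp(-sqrt(2)*3^(1/4)*7^(3/4)*y/14) + (C3*sin(sqrt(2)*3^(1/4)*7^(3/4)*y/14) + C4*cos(sqrt(2)*3^(1/4)*7^(3/4)*y/14))*exp(sqrt(2)*3^(1/4)*7^(3/4)*y/14)


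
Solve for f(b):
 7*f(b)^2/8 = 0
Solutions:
 f(b) = 0


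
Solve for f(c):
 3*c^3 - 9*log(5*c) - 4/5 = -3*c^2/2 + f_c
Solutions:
 f(c) = C1 + 3*c^4/4 + c^3/2 - 9*c*log(c) - 9*c*log(5) + 41*c/5


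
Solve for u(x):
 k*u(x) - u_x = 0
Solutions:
 u(x) = C1*exp(k*x)


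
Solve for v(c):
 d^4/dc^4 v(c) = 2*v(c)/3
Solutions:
 v(c) = C1*exp(-2^(1/4)*3^(3/4)*c/3) + C2*exp(2^(1/4)*3^(3/4)*c/3) + C3*sin(2^(1/4)*3^(3/4)*c/3) + C4*cos(2^(1/4)*3^(3/4)*c/3)


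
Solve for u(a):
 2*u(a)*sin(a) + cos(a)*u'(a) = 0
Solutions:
 u(a) = C1*cos(a)^2


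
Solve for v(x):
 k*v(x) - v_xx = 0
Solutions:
 v(x) = C1*exp(-sqrt(k)*x) + C2*exp(sqrt(k)*x)


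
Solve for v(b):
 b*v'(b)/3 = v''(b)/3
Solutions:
 v(b) = C1 + C2*erfi(sqrt(2)*b/2)


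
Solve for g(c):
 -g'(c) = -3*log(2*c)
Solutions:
 g(c) = C1 + 3*c*log(c) - 3*c + c*log(8)


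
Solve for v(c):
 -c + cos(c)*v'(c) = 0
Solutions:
 v(c) = C1 + Integral(c/cos(c), c)


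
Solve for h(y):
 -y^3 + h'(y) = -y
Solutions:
 h(y) = C1 + y^4/4 - y^2/2


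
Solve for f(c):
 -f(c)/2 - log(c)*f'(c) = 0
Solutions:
 f(c) = C1*exp(-li(c)/2)


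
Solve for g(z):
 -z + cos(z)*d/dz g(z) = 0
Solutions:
 g(z) = C1 + Integral(z/cos(z), z)


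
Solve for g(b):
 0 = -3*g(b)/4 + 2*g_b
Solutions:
 g(b) = C1*exp(3*b/8)


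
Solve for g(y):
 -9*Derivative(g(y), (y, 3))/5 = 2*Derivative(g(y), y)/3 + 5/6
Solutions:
 g(y) = C1 + C2*sin(sqrt(30)*y/9) + C3*cos(sqrt(30)*y/9) - 5*y/4


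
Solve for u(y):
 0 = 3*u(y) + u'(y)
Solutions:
 u(y) = C1*exp(-3*y)


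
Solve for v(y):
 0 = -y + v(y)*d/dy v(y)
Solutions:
 v(y) = -sqrt(C1 + y^2)
 v(y) = sqrt(C1 + y^2)


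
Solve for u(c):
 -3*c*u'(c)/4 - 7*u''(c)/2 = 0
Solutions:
 u(c) = C1 + C2*erf(sqrt(21)*c/14)


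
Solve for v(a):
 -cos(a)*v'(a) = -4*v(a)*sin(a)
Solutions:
 v(a) = C1/cos(a)^4


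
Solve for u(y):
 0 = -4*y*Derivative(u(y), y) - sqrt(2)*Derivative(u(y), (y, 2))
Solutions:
 u(y) = C1 + C2*erf(2^(1/4)*y)


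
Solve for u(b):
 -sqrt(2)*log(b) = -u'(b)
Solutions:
 u(b) = C1 + sqrt(2)*b*log(b) - sqrt(2)*b


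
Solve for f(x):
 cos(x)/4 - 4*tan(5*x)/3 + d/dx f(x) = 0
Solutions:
 f(x) = C1 - 4*log(cos(5*x))/15 - sin(x)/4


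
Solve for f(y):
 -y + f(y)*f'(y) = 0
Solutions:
 f(y) = -sqrt(C1 + y^2)
 f(y) = sqrt(C1 + y^2)


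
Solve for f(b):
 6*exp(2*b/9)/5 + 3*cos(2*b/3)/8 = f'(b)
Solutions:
 f(b) = C1 + 27*exp(2*b/9)/5 + 9*sin(2*b/3)/16


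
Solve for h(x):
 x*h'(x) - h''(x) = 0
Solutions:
 h(x) = C1 + C2*erfi(sqrt(2)*x/2)


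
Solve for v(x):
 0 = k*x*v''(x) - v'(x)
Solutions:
 v(x) = C1 + x^(((re(k) + 1)*re(k) + im(k)^2)/(re(k)^2 + im(k)^2))*(C2*sin(log(x)*Abs(im(k))/(re(k)^2 + im(k)^2)) + C3*cos(log(x)*im(k)/(re(k)^2 + im(k)^2)))


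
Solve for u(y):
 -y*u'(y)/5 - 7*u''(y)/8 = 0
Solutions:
 u(y) = C1 + C2*erf(2*sqrt(35)*y/35)


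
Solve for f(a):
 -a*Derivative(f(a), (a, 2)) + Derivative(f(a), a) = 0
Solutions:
 f(a) = C1 + C2*a^2


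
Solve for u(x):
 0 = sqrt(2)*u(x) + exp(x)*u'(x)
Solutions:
 u(x) = C1*exp(sqrt(2)*exp(-x))


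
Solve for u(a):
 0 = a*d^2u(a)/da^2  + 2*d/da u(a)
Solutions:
 u(a) = C1 + C2/a


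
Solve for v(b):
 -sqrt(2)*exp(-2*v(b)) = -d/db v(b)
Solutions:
 v(b) = log(-sqrt(C1 + 2*sqrt(2)*b))
 v(b) = log(C1 + 2*sqrt(2)*b)/2


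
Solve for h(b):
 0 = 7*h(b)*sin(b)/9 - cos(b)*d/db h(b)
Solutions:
 h(b) = C1/cos(b)^(7/9)


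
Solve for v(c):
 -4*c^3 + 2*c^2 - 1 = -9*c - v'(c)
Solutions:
 v(c) = C1 + c^4 - 2*c^3/3 - 9*c^2/2 + c


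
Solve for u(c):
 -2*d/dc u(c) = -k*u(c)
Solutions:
 u(c) = C1*exp(c*k/2)


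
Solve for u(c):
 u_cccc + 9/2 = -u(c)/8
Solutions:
 u(c) = (C1*sin(2^(3/4)*c/4) + C2*cos(2^(3/4)*c/4))*exp(-2^(3/4)*c/4) + (C3*sin(2^(3/4)*c/4) + C4*cos(2^(3/4)*c/4))*exp(2^(3/4)*c/4) - 36


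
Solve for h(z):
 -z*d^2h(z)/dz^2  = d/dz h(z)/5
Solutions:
 h(z) = C1 + C2*z^(4/5)


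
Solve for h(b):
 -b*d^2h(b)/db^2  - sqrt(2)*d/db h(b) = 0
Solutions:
 h(b) = C1 + C2*b^(1 - sqrt(2))


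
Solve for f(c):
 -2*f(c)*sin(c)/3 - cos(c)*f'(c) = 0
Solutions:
 f(c) = C1*cos(c)^(2/3)


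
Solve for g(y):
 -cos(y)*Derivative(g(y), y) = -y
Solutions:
 g(y) = C1 + Integral(y/cos(y), y)


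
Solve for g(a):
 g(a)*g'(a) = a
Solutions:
 g(a) = -sqrt(C1 + a^2)
 g(a) = sqrt(C1 + a^2)


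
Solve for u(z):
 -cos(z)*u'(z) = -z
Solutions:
 u(z) = C1 + Integral(z/cos(z), z)


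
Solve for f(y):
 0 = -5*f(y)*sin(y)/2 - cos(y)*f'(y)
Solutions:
 f(y) = C1*cos(y)^(5/2)


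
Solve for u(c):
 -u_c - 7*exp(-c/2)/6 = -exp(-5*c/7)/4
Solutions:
 u(c) = C1 + 7*exp(-c/2)/3 - 7*exp(-5*c/7)/20


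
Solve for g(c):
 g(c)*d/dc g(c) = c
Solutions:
 g(c) = -sqrt(C1 + c^2)
 g(c) = sqrt(C1 + c^2)


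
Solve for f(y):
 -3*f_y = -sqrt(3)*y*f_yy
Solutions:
 f(y) = C1 + C2*y^(1 + sqrt(3))


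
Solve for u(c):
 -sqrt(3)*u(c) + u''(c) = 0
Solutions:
 u(c) = C1*exp(-3^(1/4)*c) + C2*exp(3^(1/4)*c)


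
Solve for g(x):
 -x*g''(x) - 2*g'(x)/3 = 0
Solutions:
 g(x) = C1 + C2*x^(1/3)


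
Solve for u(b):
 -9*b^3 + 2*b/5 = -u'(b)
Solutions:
 u(b) = C1 + 9*b^4/4 - b^2/5


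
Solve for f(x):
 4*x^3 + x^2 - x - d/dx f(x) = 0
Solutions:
 f(x) = C1 + x^4 + x^3/3 - x^2/2


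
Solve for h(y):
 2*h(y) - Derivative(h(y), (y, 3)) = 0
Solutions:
 h(y) = C3*exp(2^(1/3)*y) + (C1*sin(2^(1/3)*sqrt(3)*y/2) + C2*cos(2^(1/3)*sqrt(3)*y/2))*exp(-2^(1/3)*y/2)


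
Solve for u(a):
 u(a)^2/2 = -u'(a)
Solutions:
 u(a) = 2/(C1 + a)


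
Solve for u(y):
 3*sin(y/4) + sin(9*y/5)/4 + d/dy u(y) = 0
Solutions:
 u(y) = C1 + 12*cos(y/4) + 5*cos(9*y/5)/36


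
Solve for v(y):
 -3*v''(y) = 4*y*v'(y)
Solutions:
 v(y) = C1 + C2*erf(sqrt(6)*y/3)


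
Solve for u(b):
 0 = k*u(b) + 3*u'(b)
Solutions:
 u(b) = C1*exp(-b*k/3)


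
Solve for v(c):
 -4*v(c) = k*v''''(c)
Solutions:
 v(c) = C1*exp(-sqrt(2)*c*(-1/k)^(1/4)) + C2*exp(sqrt(2)*c*(-1/k)^(1/4)) + C3*exp(-sqrt(2)*I*c*(-1/k)^(1/4)) + C4*exp(sqrt(2)*I*c*(-1/k)^(1/4))


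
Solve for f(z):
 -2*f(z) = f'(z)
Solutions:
 f(z) = C1*exp(-2*z)


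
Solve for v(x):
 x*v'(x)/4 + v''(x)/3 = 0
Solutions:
 v(x) = C1 + C2*erf(sqrt(6)*x/4)


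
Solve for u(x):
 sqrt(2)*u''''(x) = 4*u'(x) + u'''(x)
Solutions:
 u(x) = C1 + C2*exp(x*(-2^(1/3)*(12*sqrt(165) + 109*sqrt(2))^(1/3) - 2^(2/3)/(12*sqrt(165) + 109*sqrt(2))^(1/3) + 2*sqrt(2))/12)*sin(2^(1/3)*sqrt(3)*x*(-(12*sqrt(165) + 109*sqrt(2))^(1/3) + 2^(1/3)/(12*sqrt(165) + 109*sqrt(2))^(1/3))/12) + C3*exp(x*(-2^(1/3)*(12*sqrt(165) + 109*sqrt(2))^(1/3) - 2^(2/3)/(12*sqrt(165) + 109*sqrt(2))^(1/3) + 2*sqrt(2))/12)*cos(2^(1/3)*sqrt(3)*x*(-(12*sqrt(165) + 109*sqrt(2))^(1/3) + 2^(1/3)/(12*sqrt(165) + 109*sqrt(2))^(1/3))/12) + C4*exp(x*(2^(2/3)/(12*sqrt(165) + 109*sqrt(2))^(1/3) + sqrt(2) + 2^(1/3)*(12*sqrt(165) + 109*sqrt(2))^(1/3))/6)


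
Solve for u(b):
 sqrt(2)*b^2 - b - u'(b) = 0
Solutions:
 u(b) = C1 + sqrt(2)*b^3/3 - b^2/2


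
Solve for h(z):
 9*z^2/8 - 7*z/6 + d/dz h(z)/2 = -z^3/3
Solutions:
 h(z) = C1 - z^4/6 - 3*z^3/4 + 7*z^2/6


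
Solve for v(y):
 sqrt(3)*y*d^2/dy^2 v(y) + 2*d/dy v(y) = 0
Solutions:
 v(y) = C1 + C2*y^(1 - 2*sqrt(3)/3)


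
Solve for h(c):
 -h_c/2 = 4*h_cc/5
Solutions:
 h(c) = C1 + C2*exp(-5*c/8)


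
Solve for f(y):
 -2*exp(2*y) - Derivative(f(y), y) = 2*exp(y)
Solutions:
 f(y) = C1 - exp(2*y) - 2*exp(y)


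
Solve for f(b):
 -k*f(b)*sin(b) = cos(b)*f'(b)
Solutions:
 f(b) = C1*exp(k*log(cos(b)))


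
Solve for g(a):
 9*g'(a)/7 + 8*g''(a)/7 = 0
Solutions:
 g(a) = C1 + C2*exp(-9*a/8)


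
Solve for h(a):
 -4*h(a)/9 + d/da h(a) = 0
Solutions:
 h(a) = C1*exp(4*a/9)


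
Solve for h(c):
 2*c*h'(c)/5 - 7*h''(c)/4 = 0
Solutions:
 h(c) = C1 + C2*erfi(2*sqrt(35)*c/35)


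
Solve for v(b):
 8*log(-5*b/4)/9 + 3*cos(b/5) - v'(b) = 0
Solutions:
 v(b) = C1 + 8*b*log(-b)/9 - 16*b*log(2)/9 - 8*b/9 + 8*b*log(5)/9 + 15*sin(b/5)


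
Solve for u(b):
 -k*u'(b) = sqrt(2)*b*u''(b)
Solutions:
 u(b) = C1 + b^(-sqrt(2)*re(k)/2 + 1)*(C2*sin(sqrt(2)*log(b)*Abs(im(k))/2) + C3*cos(sqrt(2)*log(b)*im(k)/2))


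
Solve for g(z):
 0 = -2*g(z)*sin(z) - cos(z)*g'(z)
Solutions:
 g(z) = C1*cos(z)^2


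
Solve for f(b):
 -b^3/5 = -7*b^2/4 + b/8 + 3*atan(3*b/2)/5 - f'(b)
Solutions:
 f(b) = C1 + b^4/20 - 7*b^3/12 + b^2/16 + 3*b*atan(3*b/2)/5 - log(9*b^2 + 4)/5


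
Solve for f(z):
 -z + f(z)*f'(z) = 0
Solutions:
 f(z) = -sqrt(C1 + z^2)
 f(z) = sqrt(C1 + z^2)


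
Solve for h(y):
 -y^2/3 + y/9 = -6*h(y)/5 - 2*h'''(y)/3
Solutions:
 h(y) = C3*exp(-15^(2/3)*y/5) + 5*y^2/18 - 5*y/54 + (C1*sin(3*3^(1/6)*5^(2/3)*y/10) + C2*cos(3*3^(1/6)*5^(2/3)*y/10))*exp(15^(2/3)*y/10)


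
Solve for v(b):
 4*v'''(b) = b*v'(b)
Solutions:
 v(b) = C1 + Integral(C2*airyai(2^(1/3)*b/2) + C3*airybi(2^(1/3)*b/2), b)


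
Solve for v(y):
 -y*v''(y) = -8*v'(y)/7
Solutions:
 v(y) = C1 + C2*y^(15/7)


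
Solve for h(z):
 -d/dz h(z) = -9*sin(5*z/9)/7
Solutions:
 h(z) = C1 - 81*cos(5*z/9)/35


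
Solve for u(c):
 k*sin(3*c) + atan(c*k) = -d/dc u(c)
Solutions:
 u(c) = C1 + k*cos(3*c)/3 - Piecewise((c*atan(c*k) - log(c^2*k^2 + 1)/(2*k), Ne(k, 0)), (0, True))


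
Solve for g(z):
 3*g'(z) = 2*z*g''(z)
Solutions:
 g(z) = C1 + C2*z^(5/2)


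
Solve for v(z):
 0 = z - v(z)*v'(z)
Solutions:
 v(z) = -sqrt(C1 + z^2)
 v(z) = sqrt(C1 + z^2)


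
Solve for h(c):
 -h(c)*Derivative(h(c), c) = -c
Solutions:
 h(c) = -sqrt(C1 + c^2)
 h(c) = sqrt(C1 + c^2)


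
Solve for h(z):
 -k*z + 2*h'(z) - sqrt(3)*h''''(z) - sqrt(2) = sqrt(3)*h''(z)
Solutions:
 h(z) = C1 + C2*exp(sqrt(3)*z*(-(3 + sqrt(10))^(1/3) + (3 + sqrt(10))^(-1/3))/6)*sin(z*((3 + sqrt(10))^(-1/3) + (3 + sqrt(10))^(1/3))/2) + C3*exp(sqrt(3)*z*(-(3 + sqrt(10))^(1/3) + (3 + sqrt(10))^(-1/3))/6)*cos(z*((3 + sqrt(10))^(-1/3) + (3 + sqrt(10))^(1/3))/2) + C4*exp(-sqrt(3)*z*(-(3 + sqrt(10))^(1/3) + (3 + sqrt(10))^(-1/3))/3) + k*z^2/4 + sqrt(3)*k*z/4 + sqrt(2)*z/2


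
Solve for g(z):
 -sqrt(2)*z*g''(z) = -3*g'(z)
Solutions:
 g(z) = C1 + C2*z^(1 + 3*sqrt(2)/2)


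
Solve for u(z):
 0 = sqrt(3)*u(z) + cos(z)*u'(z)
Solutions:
 u(z) = C1*(sin(z) - 1)^(sqrt(3)/2)/(sin(z) + 1)^(sqrt(3)/2)


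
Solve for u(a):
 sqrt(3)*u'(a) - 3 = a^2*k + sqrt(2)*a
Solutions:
 u(a) = C1 + sqrt(3)*a^3*k/9 + sqrt(6)*a^2/6 + sqrt(3)*a


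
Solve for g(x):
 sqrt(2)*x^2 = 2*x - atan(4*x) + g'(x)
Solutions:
 g(x) = C1 + sqrt(2)*x^3/3 - x^2 + x*atan(4*x) - log(16*x^2 + 1)/8


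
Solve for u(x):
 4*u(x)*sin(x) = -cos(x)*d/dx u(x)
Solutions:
 u(x) = C1*cos(x)^4


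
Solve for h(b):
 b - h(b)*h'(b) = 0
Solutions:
 h(b) = -sqrt(C1 + b^2)
 h(b) = sqrt(C1 + b^2)


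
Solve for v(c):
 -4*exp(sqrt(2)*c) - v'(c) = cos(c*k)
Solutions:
 v(c) = C1 - 2*sqrt(2)*exp(sqrt(2)*c) - sin(c*k)/k


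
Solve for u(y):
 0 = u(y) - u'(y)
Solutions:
 u(y) = C1*exp(y)


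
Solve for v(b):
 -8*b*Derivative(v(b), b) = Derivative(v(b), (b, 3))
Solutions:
 v(b) = C1 + Integral(C2*airyai(-2*b) + C3*airybi(-2*b), b)


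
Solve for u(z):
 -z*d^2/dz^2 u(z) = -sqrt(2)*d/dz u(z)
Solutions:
 u(z) = C1 + C2*z^(1 + sqrt(2))


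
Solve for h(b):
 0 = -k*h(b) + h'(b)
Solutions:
 h(b) = C1*exp(b*k)


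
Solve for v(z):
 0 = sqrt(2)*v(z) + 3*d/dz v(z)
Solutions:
 v(z) = C1*exp(-sqrt(2)*z/3)


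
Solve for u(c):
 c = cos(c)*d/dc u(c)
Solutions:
 u(c) = C1 + Integral(c/cos(c), c)


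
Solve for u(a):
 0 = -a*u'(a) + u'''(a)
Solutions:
 u(a) = C1 + Integral(C2*airyai(a) + C3*airybi(a), a)


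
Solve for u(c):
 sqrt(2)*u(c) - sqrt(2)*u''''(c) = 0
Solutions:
 u(c) = C1*exp(-c) + C2*exp(c) + C3*sin(c) + C4*cos(c)


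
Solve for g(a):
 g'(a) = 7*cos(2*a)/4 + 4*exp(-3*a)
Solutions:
 g(a) = C1 + 7*sin(2*a)/8 - 4*exp(-3*a)/3


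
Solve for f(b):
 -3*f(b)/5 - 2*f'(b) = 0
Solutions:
 f(b) = C1*exp(-3*b/10)


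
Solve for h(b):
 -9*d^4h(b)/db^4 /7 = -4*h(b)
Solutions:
 h(b) = C1*exp(-sqrt(6)*7^(1/4)*b/3) + C2*exp(sqrt(6)*7^(1/4)*b/3) + C3*sin(sqrt(6)*7^(1/4)*b/3) + C4*cos(sqrt(6)*7^(1/4)*b/3)


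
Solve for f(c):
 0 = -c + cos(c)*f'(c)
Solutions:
 f(c) = C1 + Integral(c/cos(c), c)


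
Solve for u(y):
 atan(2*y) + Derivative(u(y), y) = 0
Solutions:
 u(y) = C1 - y*atan(2*y) + log(4*y^2 + 1)/4


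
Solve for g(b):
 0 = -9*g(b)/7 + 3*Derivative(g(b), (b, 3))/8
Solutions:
 g(b) = C3*exp(2*3^(1/3)*7^(2/3)*b/7) + (C1*sin(3^(5/6)*7^(2/3)*b/7) + C2*cos(3^(5/6)*7^(2/3)*b/7))*exp(-3^(1/3)*7^(2/3)*b/7)


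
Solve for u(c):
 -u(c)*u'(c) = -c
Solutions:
 u(c) = -sqrt(C1 + c^2)
 u(c) = sqrt(C1 + c^2)


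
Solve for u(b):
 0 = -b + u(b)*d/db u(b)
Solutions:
 u(b) = -sqrt(C1 + b^2)
 u(b) = sqrt(C1 + b^2)


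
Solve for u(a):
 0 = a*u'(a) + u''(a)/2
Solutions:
 u(a) = C1 + C2*erf(a)


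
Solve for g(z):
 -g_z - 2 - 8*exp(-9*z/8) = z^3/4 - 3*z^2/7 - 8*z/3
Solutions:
 g(z) = C1 - z^4/16 + z^3/7 + 4*z^2/3 - 2*z + 64*exp(-9*z/8)/9


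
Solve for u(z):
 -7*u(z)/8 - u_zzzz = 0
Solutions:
 u(z) = (C1*sin(2^(3/4)*7^(1/4)*z/4) + C2*cos(2^(3/4)*7^(1/4)*z/4))*exp(-2^(3/4)*7^(1/4)*z/4) + (C3*sin(2^(3/4)*7^(1/4)*z/4) + C4*cos(2^(3/4)*7^(1/4)*z/4))*exp(2^(3/4)*7^(1/4)*z/4)


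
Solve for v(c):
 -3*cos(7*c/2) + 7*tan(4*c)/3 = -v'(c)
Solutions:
 v(c) = C1 + 7*log(cos(4*c))/12 + 6*sin(7*c/2)/7


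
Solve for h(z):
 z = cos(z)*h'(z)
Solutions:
 h(z) = C1 + Integral(z/cos(z), z)


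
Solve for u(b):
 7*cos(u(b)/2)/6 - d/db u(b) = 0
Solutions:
 -7*b/6 - log(sin(u(b)/2) - 1) + log(sin(u(b)/2) + 1) = C1


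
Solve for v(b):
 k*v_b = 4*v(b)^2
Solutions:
 v(b) = -k/(C1*k + 4*b)


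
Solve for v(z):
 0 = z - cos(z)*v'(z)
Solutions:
 v(z) = C1 + Integral(z/cos(z), z)


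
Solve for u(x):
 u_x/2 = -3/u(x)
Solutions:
 u(x) = -sqrt(C1 - 12*x)
 u(x) = sqrt(C1 - 12*x)


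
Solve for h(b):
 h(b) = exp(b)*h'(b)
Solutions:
 h(b) = C1*exp(-exp(-b))


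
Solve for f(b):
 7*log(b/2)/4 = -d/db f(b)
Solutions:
 f(b) = C1 - 7*b*log(b)/4 + 7*b*log(2)/4 + 7*b/4


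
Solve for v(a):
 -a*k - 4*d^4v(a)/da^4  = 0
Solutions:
 v(a) = C1 + C2*a + C3*a^2 + C4*a^3 - a^5*k/480


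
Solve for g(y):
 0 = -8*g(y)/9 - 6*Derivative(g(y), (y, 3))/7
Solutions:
 g(y) = C3*exp(-28^(1/3)*y/3) + (C1*sin(28^(1/3)*sqrt(3)*y/6) + C2*cos(28^(1/3)*sqrt(3)*y/6))*exp(28^(1/3)*y/6)


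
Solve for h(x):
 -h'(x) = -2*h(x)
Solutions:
 h(x) = C1*exp(2*x)


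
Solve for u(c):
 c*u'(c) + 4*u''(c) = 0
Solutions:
 u(c) = C1 + C2*erf(sqrt(2)*c/4)


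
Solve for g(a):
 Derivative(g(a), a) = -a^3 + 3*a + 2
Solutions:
 g(a) = C1 - a^4/4 + 3*a^2/2 + 2*a


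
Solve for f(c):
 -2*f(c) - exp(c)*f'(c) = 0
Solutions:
 f(c) = C1*exp(2*exp(-c))


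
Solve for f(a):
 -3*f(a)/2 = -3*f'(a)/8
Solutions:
 f(a) = C1*exp(4*a)


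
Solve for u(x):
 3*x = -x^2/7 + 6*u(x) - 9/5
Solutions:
 u(x) = x^2/42 + x/2 + 3/10


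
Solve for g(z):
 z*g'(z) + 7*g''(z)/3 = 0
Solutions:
 g(z) = C1 + C2*erf(sqrt(42)*z/14)


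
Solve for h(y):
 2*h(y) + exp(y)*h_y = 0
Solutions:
 h(y) = C1*exp(2*exp(-y))


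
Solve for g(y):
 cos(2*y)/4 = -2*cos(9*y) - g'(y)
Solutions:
 g(y) = C1 - sin(2*y)/8 - 2*sin(9*y)/9


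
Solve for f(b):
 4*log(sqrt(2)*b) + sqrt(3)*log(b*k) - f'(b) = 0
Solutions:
 f(b) = C1 + b*(sqrt(3)*log(k) - 4 - sqrt(3) + 2*log(2)) + b*(sqrt(3) + 4)*log(b)


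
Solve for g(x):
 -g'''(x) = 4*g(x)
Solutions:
 g(x) = C3*exp(-2^(2/3)*x) + (C1*sin(2^(2/3)*sqrt(3)*x/2) + C2*cos(2^(2/3)*sqrt(3)*x/2))*exp(2^(2/3)*x/2)


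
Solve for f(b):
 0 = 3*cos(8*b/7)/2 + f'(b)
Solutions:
 f(b) = C1 - 21*sin(8*b/7)/16


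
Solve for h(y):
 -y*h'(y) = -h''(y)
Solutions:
 h(y) = C1 + C2*erfi(sqrt(2)*y/2)


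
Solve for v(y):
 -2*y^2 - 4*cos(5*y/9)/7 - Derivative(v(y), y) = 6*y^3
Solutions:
 v(y) = C1 - 3*y^4/2 - 2*y^3/3 - 36*sin(5*y/9)/35


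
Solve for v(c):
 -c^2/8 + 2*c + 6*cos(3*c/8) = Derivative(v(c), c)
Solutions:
 v(c) = C1 - c^3/24 + c^2 + 16*sin(3*c/8)


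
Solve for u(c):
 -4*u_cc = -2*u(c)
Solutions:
 u(c) = C1*exp(-sqrt(2)*c/2) + C2*exp(sqrt(2)*c/2)


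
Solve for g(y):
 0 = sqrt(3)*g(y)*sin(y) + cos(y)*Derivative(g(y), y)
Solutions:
 g(y) = C1*cos(y)^(sqrt(3))


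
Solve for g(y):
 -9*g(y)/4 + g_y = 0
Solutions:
 g(y) = C1*exp(9*y/4)


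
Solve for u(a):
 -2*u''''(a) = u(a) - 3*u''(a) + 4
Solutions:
 u(a) = C1*exp(-a) + C2*exp(a) + C3*exp(-sqrt(2)*a/2) + C4*exp(sqrt(2)*a/2) - 4


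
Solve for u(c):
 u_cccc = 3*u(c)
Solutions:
 u(c) = C1*exp(-3^(1/4)*c) + C2*exp(3^(1/4)*c) + C3*sin(3^(1/4)*c) + C4*cos(3^(1/4)*c)


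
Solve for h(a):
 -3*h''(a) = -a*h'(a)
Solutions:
 h(a) = C1 + C2*erfi(sqrt(6)*a/6)


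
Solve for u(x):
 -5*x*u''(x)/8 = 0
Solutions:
 u(x) = C1 + C2*x


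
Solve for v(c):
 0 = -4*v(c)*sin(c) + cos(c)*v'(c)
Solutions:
 v(c) = C1/cos(c)^4


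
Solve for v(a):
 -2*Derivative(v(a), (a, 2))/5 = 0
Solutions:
 v(a) = C1 + C2*a


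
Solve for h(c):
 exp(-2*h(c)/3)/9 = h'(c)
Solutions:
 h(c) = 3*log(-sqrt(C1 + c)) - 6*log(3) + 3*log(6)/2
 h(c) = 3*log(C1 + c)/2 - 6*log(3) + 3*log(6)/2


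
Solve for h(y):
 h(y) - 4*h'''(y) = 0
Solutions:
 h(y) = C3*exp(2^(1/3)*y/2) + (C1*sin(2^(1/3)*sqrt(3)*y/4) + C2*cos(2^(1/3)*sqrt(3)*y/4))*exp(-2^(1/3)*y/4)


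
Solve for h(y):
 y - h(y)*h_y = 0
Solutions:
 h(y) = -sqrt(C1 + y^2)
 h(y) = sqrt(C1 + y^2)


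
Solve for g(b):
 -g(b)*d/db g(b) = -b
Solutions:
 g(b) = -sqrt(C1 + b^2)
 g(b) = sqrt(C1 + b^2)


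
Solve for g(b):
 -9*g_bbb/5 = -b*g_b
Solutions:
 g(b) = C1 + Integral(C2*airyai(15^(1/3)*b/3) + C3*airybi(15^(1/3)*b/3), b)


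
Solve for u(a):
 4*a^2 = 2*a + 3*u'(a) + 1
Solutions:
 u(a) = C1 + 4*a^3/9 - a^2/3 - a/3


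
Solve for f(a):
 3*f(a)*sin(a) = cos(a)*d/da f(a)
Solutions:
 f(a) = C1/cos(a)^3


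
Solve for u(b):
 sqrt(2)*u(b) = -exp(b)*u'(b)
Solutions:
 u(b) = C1*exp(sqrt(2)*exp(-b))


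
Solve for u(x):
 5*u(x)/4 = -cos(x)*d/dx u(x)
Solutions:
 u(x) = C1*(sin(x) - 1)^(5/8)/(sin(x) + 1)^(5/8)


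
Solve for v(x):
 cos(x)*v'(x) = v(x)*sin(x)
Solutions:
 v(x) = C1/cos(x)


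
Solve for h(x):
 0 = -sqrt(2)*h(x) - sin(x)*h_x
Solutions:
 h(x) = C1*(cos(x) + 1)^(sqrt(2)/2)/(cos(x) - 1)^(sqrt(2)/2)


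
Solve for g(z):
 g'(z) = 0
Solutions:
 g(z) = C1


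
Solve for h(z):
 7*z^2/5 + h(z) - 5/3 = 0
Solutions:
 h(z) = 5/3 - 7*z^2/5


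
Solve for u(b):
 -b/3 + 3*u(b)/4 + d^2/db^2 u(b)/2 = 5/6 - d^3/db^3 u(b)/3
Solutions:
 u(b) = C1*exp(b*(-2 + (3*sqrt(11) + 10)^(-1/3) + (3*sqrt(11) + 10)^(1/3))/4)*sin(sqrt(3)*b*(-(3*sqrt(11) + 10)^(1/3) + (3*sqrt(11) + 10)^(-1/3))/4) + C2*exp(b*(-2 + (3*sqrt(11) + 10)^(-1/3) + (3*sqrt(11) + 10)^(1/3))/4)*cos(sqrt(3)*b*(-(3*sqrt(11) + 10)^(1/3) + (3*sqrt(11) + 10)^(-1/3))/4) + C3*exp(-b*((3*sqrt(11) + 10)^(-1/3) + 1 + (3*sqrt(11) + 10)^(1/3))/2) + 4*b/9 + 10/9


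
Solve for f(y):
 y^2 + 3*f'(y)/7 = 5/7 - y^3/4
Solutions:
 f(y) = C1 - 7*y^4/48 - 7*y^3/9 + 5*y/3


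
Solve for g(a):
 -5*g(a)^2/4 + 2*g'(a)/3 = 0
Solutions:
 g(a) = -8/(C1 + 15*a)


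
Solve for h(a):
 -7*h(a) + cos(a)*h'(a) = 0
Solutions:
 h(a) = C1*sqrt(sin(a) + 1)*(sin(a)^3 + 3*sin(a)^2 + 3*sin(a) + 1)/(sqrt(sin(a) - 1)*(sin(a)^3 - 3*sin(a)^2 + 3*sin(a) - 1))


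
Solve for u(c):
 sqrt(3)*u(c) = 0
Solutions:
 u(c) = 0


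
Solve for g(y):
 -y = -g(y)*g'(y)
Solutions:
 g(y) = -sqrt(C1 + y^2)
 g(y) = sqrt(C1 + y^2)


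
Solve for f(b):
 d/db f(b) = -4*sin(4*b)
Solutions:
 f(b) = C1 + cos(4*b)


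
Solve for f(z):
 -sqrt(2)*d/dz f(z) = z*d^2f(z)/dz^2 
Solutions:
 f(z) = C1 + C2*z^(1 - sqrt(2))


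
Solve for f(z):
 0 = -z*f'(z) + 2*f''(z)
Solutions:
 f(z) = C1 + C2*erfi(z/2)


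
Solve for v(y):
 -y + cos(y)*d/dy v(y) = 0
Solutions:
 v(y) = C1 + Integral(y/cos(y), y)


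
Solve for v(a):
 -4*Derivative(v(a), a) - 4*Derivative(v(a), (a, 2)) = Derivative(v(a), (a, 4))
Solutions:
 v(a) = C1 + C2*exp(-6^(1/3)*a*(-(9 + sqrt(129))^(1/3) + 2*6^(1/3)/(9 + sqrt(129))^(1/3))/6)*sin(2^(1/3)*3^(1/6)*a*(2^(1/3)/(9 + sqrt(129))^(1/3) + 3^(2/3)*(9 + sqrt(129))^(1/3)/6)) + C3*exp(-6^(1/3)*a*(-(9 + sqrt(129))^(1/3) + 2*6^(1/3)/(9 + sqrt(129))^(1/3))/6)*cos(2^(1/3)*3^(1/6)*a*(2^(1/3)/(9 + sqrt(129))^(1/3) + 3^(2/3)*(9 + sqrt(129))^(1/3)/6)) + C4*exp(6^(1/3)*a*(-(9 + sqrt(129))^(1/3) + 2*6^(1/3)/(9 + sqrt(129))^(1/3))/3)


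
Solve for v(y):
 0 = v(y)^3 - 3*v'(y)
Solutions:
 v(y) = -sqrt(6)*sqrt(-1/(C1 + y))/2
 v(y) = sqrt(6)*sqrt(-1/(C1 + y))/2


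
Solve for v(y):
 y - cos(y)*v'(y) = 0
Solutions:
 v(y) = C1 + Integral(y/cos(y), y)


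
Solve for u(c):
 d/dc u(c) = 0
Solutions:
 u(c) = C1


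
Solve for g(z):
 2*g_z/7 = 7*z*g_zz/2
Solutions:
 g(z) = C1 + C2*z^(53/49)


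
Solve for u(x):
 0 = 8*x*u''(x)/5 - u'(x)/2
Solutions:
 u(x) = C1 + C2*x^(21/16)


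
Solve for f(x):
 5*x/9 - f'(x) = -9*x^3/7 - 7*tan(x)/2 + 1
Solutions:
 f(x) = C1 + 9*x^4/28 + 5*x^2/18 - x - 7*log(cos(x))/2


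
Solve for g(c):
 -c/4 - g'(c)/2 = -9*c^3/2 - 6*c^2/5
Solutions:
 g(c) = C1 + 9*c^4/4 + 4*c^3/5 - c^2/4


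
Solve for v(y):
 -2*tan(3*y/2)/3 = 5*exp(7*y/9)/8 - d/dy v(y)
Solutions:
 v(y) = C1 + 45*exp(7*y/9)/56 - 4*log(cos(3*y/2))/9


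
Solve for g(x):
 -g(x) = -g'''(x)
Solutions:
 g(x) = C3*exp(x) + (C1*sin(sqrt(3)*x/2) + C2*cos(sqrt(3)*x/2))*exp(-x/2)


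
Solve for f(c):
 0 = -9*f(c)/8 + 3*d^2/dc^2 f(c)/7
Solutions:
 f(c) = C1*exp(-sqrt(42)*c/4) + C2*exp(sqrt(42)*c/4)


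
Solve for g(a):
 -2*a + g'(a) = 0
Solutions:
 g(a) = C1 + a^2


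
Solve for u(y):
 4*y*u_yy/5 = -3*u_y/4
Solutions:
 u(y) = C1 + C2*y^(1/16)


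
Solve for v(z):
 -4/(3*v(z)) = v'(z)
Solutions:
 v(z) = -sqrt(C1 - 24*z)/3
 v(z) = sqrt(C1 - 24*z)/3


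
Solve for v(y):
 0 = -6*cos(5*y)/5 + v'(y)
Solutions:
 v(y) = C1 + 6*sin(5*y)/25


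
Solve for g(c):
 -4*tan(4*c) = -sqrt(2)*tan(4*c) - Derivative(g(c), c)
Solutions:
 g(c) = C1 - log(cos(4*c)) + sqrt(2)*log(cos(4*c))/4


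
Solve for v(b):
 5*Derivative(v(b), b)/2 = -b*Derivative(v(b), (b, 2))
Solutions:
 v(b) = C1 + C2/b^(3/2)


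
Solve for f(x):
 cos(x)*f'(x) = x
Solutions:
 f(x) = C1 + Integral(x/cos(x), x)


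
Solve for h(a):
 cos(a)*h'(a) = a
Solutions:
 h(a) = C1 + Integral(a/cos(a), a)


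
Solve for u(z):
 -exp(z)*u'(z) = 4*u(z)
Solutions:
 u(z) = C1*exp(4*exp(-z))


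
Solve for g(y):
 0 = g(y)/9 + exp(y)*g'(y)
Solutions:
 g(y) = C1*exp(exp(-y)/9)


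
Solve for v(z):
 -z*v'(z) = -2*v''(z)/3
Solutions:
 v(z) = C1 + C2*erfi(sqrt(3)*z/2)


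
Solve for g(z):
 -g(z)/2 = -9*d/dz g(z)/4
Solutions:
 g(z) = C1*exp(2*z/9)


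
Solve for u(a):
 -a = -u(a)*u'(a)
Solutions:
 u(a) = -sqrt(C1 + a^2)
 u(a) = sqrt(C1 + a^2)


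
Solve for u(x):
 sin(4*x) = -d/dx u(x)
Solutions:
 u(x) = C1 + cos(4*x)/4


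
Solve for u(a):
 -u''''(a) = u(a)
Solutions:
 u(a) = (C1*sin(sqrt(2)*a/2) + C2*cos(sqrt(2)*a/2))*exp(-sqrt(2)*a/2) + (C3*sin(sqrt(2)*a/2) + C4*cos(sqrt(2)*a/2))*exp(sqrt(2)*a/2)


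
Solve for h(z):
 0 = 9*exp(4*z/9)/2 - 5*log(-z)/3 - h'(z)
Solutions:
 h(z) = C1 - 5*z*log(-z)/3 + 5*z/3 + 81*exp(4*z/9)/8


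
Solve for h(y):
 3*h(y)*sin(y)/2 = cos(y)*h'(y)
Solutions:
 h(y) = C1/cos(y)^(3/2)


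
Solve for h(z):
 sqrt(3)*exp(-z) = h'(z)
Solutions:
 h(z) = C1 - sqrt(3)*exp(-z)


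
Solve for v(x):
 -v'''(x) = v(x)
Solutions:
 v(x) = C3*exp(-x) + (C1*sin(sqrt(3)*x/2) + C2*cos(sqrt(3)*x/2))*exp(x/2)


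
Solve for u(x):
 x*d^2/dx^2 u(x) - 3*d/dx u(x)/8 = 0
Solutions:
 u(x) = C1 + C2*x^(11/8)


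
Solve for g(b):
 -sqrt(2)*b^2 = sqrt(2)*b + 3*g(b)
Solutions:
 g(b) = sqrt(2)*b*(-b - 1)/3


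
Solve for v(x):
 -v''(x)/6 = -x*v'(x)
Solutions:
 v(x) = C1 + C2*erfi(sqrt(3)*x)


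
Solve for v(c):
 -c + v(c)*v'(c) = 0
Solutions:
 v(c) = -sqrt(C1 + c^2)
 v(c) = sqrt(C1 + c^2)


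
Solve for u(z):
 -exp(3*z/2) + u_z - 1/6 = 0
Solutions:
 u(z) = C1 + z/6 + 2*exp(3*z/2)/3


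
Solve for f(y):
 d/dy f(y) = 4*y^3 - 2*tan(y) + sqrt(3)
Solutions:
 f(y) = C1 + y^4 + sqrt(3)*y + 2*log(cos(y))


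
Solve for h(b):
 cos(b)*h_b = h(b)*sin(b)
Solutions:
 h(b) = C1/cos(b)


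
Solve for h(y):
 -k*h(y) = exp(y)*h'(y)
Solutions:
 h(y) = C1*exp(k*exp(-y))


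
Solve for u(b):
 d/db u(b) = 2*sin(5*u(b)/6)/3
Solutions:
 -2*b/3 + 3*log(cos(5*u(b)/6) - 1)/5 - 3*log(cos(5*u(b)/6) + 1)/5 = C1


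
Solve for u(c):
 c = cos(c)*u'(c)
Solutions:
 u(c) = C1 + Integral(c/cos(c), c)


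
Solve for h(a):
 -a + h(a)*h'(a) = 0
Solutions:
 h(a) = -sqrt(C1 + a^2)
 h(a) = sqrt(C1 + a^2)


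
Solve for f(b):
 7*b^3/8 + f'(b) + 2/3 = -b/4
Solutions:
 f(b) = C1 - 7*b^4/32 - b^2/8 - 2*b/3


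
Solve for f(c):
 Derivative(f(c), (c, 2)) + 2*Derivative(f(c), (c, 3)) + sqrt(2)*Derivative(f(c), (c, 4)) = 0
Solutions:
 f(c) = C1 + C2*c + (C3*sin(sqrt(2)*c*sqrt(-1 + sqrt(2))/2) + C4*cos(sqrt(2)*c*sqrt(-1 + sqrt(2))/2))*exp(-sqrt(2)*c/2)


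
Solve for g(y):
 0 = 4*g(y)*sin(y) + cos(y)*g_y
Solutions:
 g(y) = C1*cos(y)^4


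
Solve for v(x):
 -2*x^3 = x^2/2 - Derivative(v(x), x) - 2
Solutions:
 v(x) = C1 + x^4/2 + x^3/6 - 2*x


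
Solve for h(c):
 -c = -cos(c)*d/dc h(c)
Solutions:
 h(c) = C1 + Integral(c/cos(c), c)


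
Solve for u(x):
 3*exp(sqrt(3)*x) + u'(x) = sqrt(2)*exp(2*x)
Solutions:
 u(x) = C1 + sqrt(2)*exp(2*x)/2 - sqrt(3)*exp(sqrt(3)*x)


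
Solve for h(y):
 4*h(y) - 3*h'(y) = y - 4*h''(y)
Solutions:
 h(y) = y/4 + (C1*sin(sqrt(55)*y/8) + C2*cos(sqrt(55)*y/8))*exp(3*y/8) + 3/16


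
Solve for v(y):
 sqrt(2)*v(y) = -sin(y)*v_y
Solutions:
 v(y) = C1*(cos(y) + 1)^(sqrt(2)/2)/(cos(y) - 1)^(sqrt(2)/2)


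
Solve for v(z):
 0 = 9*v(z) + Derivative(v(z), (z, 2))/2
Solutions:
 v(z) = C1*sin(3*sqrt(2)*z) + C2*cos(3*sqrt(2)*z)


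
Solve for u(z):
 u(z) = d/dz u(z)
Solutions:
 u(z) = C1*exp(z)


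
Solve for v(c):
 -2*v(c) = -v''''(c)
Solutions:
 v(c) = C1*exp(-2^(1/4)*c) + C2*exp(2^(1/4)*c) + C3*sin(2^(1/4)*c) + C4*cos(2^(1/4)*c)


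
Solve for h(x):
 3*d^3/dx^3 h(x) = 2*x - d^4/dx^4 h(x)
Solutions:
 h(x) = C1 + C2*x + C3*x^2 + C4*exp(-3*x) + x^4/36 - x^3/27


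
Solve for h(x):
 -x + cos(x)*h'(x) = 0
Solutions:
 h(x) = C1 + Integral(x/cos(x), x)


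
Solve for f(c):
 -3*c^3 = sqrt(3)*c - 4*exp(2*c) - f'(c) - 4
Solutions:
 f(c) = C1 + 3*c^4/4 + sqrt(3)*c^2/2 - 4*c - 2*exp(2*c)


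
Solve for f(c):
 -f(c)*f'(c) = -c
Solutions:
 f(c) = -sqrt(C1 + c^2)
 f(c) = sqrt(C1 + c^2)


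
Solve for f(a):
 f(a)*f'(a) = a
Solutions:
 f(a) = -sqrt(C1 + a^2)
 f(a) = sqrt(C1 + a^2)


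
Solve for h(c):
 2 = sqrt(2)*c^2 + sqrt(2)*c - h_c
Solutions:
 h(c) = C1 + sqrt(2)*c^3/3 + sqrt(2)*c^2/2 - 2*c


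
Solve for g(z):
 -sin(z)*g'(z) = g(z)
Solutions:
 g(z) = C1*sqrt(cos(z) + 1)/sqrt(cos(z) - 1)


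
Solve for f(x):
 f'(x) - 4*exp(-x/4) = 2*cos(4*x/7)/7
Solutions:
 f(x) = C1 + sin(4*x/7)/2 - 16*exp(-x/4)


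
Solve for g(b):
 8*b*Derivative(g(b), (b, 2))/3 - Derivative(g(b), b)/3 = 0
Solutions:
 g(b) = C1 + C2*b^(9/8)


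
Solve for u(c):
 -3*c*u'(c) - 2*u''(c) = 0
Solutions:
 u(c) = C1 + C2*erf(sqrt(3)*c/2)


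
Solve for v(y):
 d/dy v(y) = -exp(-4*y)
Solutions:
 v(y) = C1 + exp(-4*y)/4


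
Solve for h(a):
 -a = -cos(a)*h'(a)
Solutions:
 h(a) = C1 + Integral(a/cos(a), a)


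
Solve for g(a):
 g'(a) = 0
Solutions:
 g(a) = C1


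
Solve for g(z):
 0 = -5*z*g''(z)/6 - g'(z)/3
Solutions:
 g(z) = C1 + C2*z^(3/5)


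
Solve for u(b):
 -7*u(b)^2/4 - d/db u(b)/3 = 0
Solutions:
 u(b) = 4/(C1 + 21*b)


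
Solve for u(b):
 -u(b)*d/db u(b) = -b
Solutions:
 u(b) = -sqrt(C1 + b^2)
 u(b) = sqrt(C1 + b^2)


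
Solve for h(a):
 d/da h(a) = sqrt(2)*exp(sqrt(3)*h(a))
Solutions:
 h(a) = sqrt(3)*(2*log(-1/(C1 + sqrt(2)*a)) - log(3))/6


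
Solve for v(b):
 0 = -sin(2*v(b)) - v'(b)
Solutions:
 v(b) = pi - acos((-C1 - exp(4*b))/(C1 - exp(4*b)))/2
 v(b) = acos((-C1 - exp(4*b))/(C1 - exp(4*b)))/2


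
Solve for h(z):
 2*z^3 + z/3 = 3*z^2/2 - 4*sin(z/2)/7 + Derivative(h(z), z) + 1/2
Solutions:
 h(z) = C1 + z^4/2 - z^3/2 + z^2/6 - z/2 - 8*cos(z/2)/7


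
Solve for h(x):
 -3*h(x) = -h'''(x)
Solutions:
 h(x) = C3*exp(3^(1/3)*x) + (C1*sin(3^(5/6)*x/2) + C2*cos(3^(5/6)*x/2))*exp(-3^(1/3)*x/2)


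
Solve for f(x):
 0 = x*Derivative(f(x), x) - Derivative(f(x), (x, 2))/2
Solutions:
 f(x) = C1 + C2*erfi(x)


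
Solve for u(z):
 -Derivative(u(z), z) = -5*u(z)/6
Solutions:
 u(z) = C1*exp(5*z/6)


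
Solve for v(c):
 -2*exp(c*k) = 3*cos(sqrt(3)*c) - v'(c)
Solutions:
 v(c) = C1 + sqrt(3)*sin(sqrt(3)*c) + 2*exp(c*k)/k


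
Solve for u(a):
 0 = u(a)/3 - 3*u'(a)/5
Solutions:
 u(a) = C1*exp(5*a/9)


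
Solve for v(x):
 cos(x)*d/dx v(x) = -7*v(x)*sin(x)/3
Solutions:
 v(x) = C1*cos(x)^(7/3)


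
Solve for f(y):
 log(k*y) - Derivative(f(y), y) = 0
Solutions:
 f(y) = C1 + y*log(k*y) - y


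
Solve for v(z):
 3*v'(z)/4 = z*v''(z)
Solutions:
 v(z) = C1 + C2*z^(7/4)


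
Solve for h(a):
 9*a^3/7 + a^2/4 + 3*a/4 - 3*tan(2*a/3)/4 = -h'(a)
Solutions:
 h(a) = C1 - 9*a^4/28 - a^3/12 - 3*a^2/8 - 9*log(cos(2*a/3))/8


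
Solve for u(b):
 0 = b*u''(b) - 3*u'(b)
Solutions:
 u(b) = C1 + C2*b^4


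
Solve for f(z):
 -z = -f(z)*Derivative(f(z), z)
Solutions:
 f(z) = -sqrt(C1 + z^2)
 f(z) = sqrt(C1 + z^2)


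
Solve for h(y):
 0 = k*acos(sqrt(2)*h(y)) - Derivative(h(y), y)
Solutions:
 Integral(1/acos(sqrt(2)*_y), (_y, h(y))) = C1 + k*y
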